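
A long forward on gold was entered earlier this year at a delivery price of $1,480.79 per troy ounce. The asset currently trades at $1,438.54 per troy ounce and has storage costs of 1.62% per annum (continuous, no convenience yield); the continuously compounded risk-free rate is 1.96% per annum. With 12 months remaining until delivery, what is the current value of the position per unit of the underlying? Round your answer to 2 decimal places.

$9.99 per troy ounce

Current fair forward for the remaining 12 months: F = S·e^((r + u)·T), (r + u) = 0.0196 + 0.0162 = 0.0358
F = 1438.54 · e^(0.0358 × 12/12) = 1438.54 × 1.03644854 = 1490.9727
Value of long forward = (F − K)·e^(−rT) = (1490.9727 − 1480.79) · e^(−0.0196·12/12)
= 10.1827 × 0.98059083 = 9.99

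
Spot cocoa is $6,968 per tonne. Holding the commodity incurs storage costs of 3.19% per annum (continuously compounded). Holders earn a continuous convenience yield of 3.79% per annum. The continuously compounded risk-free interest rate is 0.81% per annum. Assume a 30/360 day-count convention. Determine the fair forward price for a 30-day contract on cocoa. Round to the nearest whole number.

$6,969 per tonne

Net carry = r + u − y = 0.0081 + 0.0319 − 0.0379 = 0.0021
F = S·e^((r+u−y)T) = 6968 · e^(0.0021 × 30/360) = 6968 · e^0.000175
= 6968 × 1.000175 = $6,969 per tonne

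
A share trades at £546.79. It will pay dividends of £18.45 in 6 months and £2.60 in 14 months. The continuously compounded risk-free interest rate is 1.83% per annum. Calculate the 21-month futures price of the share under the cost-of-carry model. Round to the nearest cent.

£543.08

PV(dividends) I = 18.45·e^(−0.0183·6/12) + 2.60·e^(−0.0183·14/12)
I = 18.2820 + 2.5451 = 20.8271
F = (S − I)·e^(rT) = (546.79 − 20.8271) · e^(0.0183·21/12)
= 525.9629 · e^0.032025 = 525.9629 × 1.032543 = £543.08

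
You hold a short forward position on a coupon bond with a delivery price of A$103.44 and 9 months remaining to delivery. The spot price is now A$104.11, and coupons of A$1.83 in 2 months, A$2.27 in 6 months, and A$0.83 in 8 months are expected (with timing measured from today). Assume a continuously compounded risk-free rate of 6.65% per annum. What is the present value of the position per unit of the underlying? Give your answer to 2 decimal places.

PV(remaining coupons) I = 1.83·e^(−0.0665·2/12) + 2.27·e^(−0.0665·6/12) + 0.83·e^(−0.0665·8/12) = 4.7996
Current forward F = (S − I)·e^(rT) = (104.11 − 4.7996)·e^(0.0665·9/12) = 99.3104 × 1.051140 = 104.3891
Value (long) = (F − K)·e^(−rT) = (104.3891 − 103.44) × 0.951348 = 0.9029
Short position value = −(long value) = -A$0.90

-A$0.90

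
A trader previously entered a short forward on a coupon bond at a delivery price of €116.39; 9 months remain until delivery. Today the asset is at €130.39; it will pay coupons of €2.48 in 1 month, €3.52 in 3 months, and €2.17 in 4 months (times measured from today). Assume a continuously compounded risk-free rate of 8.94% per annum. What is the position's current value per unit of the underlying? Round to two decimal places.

-€13.54

PV(remaining coupons) I = 2.48·e^(−0.0894·1/12) + 3.52·e^(−0.0894·3/12) + 2.17·e^(−0.0894·4/12) = 8.0101
Current forward F = (S − I)·e^(rT) = (130.39 − 8.0101)·e^(0.0894·9/12) = 122.3799 × 1.069349 = 130.8668
Value (long) = (F − K)·e^(−rT) = (130.8668 − 116.39) × 0.935148 = 13.5380
Short position value = −(long value) = -€13.54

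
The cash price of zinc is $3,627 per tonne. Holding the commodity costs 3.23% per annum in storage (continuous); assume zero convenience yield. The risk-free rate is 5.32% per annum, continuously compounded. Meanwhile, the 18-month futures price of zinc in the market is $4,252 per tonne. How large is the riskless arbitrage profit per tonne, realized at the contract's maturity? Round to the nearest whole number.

$129 per tonne

Fair futures: F* = S·e^(carry·T), with carry = (r + u) = 0.0532 + 0.0323 = 0.0855
F* = 3627 · e^(0.0855 × 18/12) = 3627 · e^0.128250 = 3627 × 1.136837 = $4123.3078
Market $4252 > fair $4123.3078: forward overpriced → cash-and-carry (buy spot, short the forward).
At maturity, profit = |F_mkt − F*| = |4252 − 4123.3078| = $129 per tonne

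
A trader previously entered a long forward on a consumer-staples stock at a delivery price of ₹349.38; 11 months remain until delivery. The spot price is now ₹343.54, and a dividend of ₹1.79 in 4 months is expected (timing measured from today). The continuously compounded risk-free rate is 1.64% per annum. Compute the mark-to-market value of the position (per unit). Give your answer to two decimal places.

-₹2.41

PV(remaining dividends) I = 1.79·e^(−0.0164·4/12) = 1.7802
Current forward F = (S − I)·e^(rT) = (343.54 − 1.7802)·e^(0.0164·11/12) = 341.7598 × 1.015147 = 346.9364
Value (long) = (F − K)·e^(−rT) = (346.9364 − 349.38) × 0.985079 = -2.4071
Value = -₹2.41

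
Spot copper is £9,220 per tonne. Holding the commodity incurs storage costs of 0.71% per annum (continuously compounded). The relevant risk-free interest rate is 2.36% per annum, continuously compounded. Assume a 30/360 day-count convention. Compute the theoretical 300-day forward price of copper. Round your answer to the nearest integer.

Net carry = r + u − y = 0.0236 + 0.0071 − 0.0000 = 0.0307
F = S·e^((r+u−y)T) = 9220 · e^(0.0307 × 300/360) = 9220 · e^0.025583
= 9220 × 1.025913 = £9,459 per tonne

£9,459 per tonne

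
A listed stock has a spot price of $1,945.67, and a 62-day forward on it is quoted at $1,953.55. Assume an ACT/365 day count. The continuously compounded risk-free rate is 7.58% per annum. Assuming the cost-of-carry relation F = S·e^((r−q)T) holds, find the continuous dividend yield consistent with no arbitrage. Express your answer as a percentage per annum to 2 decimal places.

5.20%

From F = S·e^((r−q)T): (r − q) = ln(F/S)/T
ln(1953.55/1945.67) = ln(1.004050) = 0.004042
(r − q) = 0.004042 / (62/365) = 0.023796
q = r − ln(F/S)/T = 0.0758 − 0.023796 = 0.052004
q = 5.20%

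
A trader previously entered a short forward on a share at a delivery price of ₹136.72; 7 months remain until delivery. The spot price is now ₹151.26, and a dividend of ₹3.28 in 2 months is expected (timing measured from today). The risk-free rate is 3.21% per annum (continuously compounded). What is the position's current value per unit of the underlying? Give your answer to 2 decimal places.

PV(remaining dividends) I = 3.28·e^(−0.0321·2/12) = 3.2625
Current forward F = (S − I)·e^(rT) = (151.26 − 3.2625)·e^(0.0321·7/12) = 147.9975 × 1.018901 = 150.7948
Value (long) = (F − K)·e^(−rT) = (150.7948 − 136.72) × 0.981449 = 13.8137
Short position value = −(long value) = -₹13.81

-₹13.81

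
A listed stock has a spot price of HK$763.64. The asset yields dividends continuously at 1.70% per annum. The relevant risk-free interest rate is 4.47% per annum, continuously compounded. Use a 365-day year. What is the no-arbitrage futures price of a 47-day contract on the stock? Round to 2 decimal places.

HK$766.37

F = S·e^((r − q)T) = 763.64 · e^((0.0447 − 0.0170) × 47/365)
= 763.64 · e^0.003567 = 763.64 × 1.003573
F = HK$766.37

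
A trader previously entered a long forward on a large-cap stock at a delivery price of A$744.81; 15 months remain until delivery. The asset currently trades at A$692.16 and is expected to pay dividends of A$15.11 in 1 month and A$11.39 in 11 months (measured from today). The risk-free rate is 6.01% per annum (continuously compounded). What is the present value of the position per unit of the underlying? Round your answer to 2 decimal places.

-A$24.56

PV(remaining dividends) I = 15.11·e^(−0.0601·1/12) + 11.39·e^(−0.0601·11/12) = 25.8140
Current forward F = (S − I)·e^(rT) = (692.16 − 25.8140)·e^(0.0601·15/12) = 666.3460 × 1.078019 = 718.3336
Value (long) = (F − K)·e^(−rT) = (718.3336 − 744.81) × 0.927628 = -24.5602
Value = -A$24.56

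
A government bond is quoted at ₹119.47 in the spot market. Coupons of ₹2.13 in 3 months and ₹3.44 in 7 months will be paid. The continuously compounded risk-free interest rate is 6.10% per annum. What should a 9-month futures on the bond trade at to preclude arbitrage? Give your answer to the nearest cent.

₹119.39

PV(coupons) I = 2.13·e^(−0.0610·3/12) + 3.44·e^(−0.0610·7/12)
I = 2.0978 + 3.3197 = 5.4175
F = (S − I)·e^(rT) = (119.47 − 5.4175) · e^(0.0610·9/12)
= 114.0525 · e^0.045750 = 114.0525 × 1.046813 = ₹119.39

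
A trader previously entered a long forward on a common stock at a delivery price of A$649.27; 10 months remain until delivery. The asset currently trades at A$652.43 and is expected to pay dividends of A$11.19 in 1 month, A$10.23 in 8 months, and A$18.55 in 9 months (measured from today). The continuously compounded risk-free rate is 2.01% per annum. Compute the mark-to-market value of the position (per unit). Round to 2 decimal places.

-A$25.59

PV(remaining dividends) I = 11.19·e^(−0.0201·1/12) + 10.23·e^(−0.0201·8/12) + 18.55·e^(−0.0201·9/12) = 39.5376
Current forward F = (S − I)·e^(rT) = (652.43 − 39.5376)·e^(0.0201·10/12) = 612.8924 × 1.016891 = 623.2448
Value (long) = (F − K)·e^(−rT) = (623.2448 − 649.27) × 0.983390 = -25.5929
Value = -A$25.59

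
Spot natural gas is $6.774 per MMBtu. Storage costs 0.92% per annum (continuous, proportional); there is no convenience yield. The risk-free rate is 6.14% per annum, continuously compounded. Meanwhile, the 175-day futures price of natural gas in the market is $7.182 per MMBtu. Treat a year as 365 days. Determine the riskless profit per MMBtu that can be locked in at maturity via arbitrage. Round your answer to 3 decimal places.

$0.175 per MMBtu

Fair futures: F* = S·e^(carry·T), with carry = (r + u) = 0.0614 + 0.0092 = 0.0706
F* = 6.774 · e^(0.0706 × 175/365) = 6.774 · e^0.033849 = 6.774 × 1.034428 = $7.0072
Market $7.182 > fair $7.0072: forward overpriced → cash-and-carry (buy spot, short the forward).
At maturity, profit = |F_mkt − F*| = |7.182 − 7.0072| = $0.175 per MMBtu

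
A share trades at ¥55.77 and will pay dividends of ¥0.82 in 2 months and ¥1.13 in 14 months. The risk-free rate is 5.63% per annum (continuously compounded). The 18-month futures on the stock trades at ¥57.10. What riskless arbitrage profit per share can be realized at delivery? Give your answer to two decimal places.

¥1.55 per share

PV(dividends) I = 0.82·e^(−0.0563·2/12) + 1.13·e^(−0.0563·14/12) = 1.8705
Fair futures F* = (S − I)·e^(rT) = (55.77 − 1.8705)·e^0.084450 = 53.8995 × 1.088118 = 58.6490
Market ¥57.10 < fair 58.6490: forward underpriced → reverse cash-and-carry (short the stock, invest proceeds at r, pay the dividends, go long the forward).
Profit at T = |F_mkt − F*| = |57.10 − 58.6490| = ¥1.55 per share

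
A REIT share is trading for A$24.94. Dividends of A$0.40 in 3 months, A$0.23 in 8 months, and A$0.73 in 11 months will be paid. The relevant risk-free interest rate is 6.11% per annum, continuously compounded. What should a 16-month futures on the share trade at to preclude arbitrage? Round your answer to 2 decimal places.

A$25.64

PV(dividends) I = 0.40·e^(−0.0611·3/12) + 0.23·e^(−0.0611·8/12) + 0.73·e^(−0.0611·11/12)
I = 0.3939 + 0.2208 + 0.6902 = 1.3049
F = (S − I)·e^(rT) = (24.94 − 1.3049) · e^(0.0611·16/12)
= 23.6351 · e^0.081467 = 23.6351 × 1.084877 = A$25.64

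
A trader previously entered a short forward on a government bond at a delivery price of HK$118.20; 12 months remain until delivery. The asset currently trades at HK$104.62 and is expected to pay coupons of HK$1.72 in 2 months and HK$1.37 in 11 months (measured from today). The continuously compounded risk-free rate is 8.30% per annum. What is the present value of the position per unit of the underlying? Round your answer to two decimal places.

PV(remaining coupons) I = 1.72·e^(−0.0830·2/12) + 1.37·e^(−0.0830·11/12) = 2.9660
Current forward F = (S − I)·e^(rT) = (104.62 − 2.9660)·e^(0.0830·12/12) = 101.6540 × 1.086542 = 110.4513
Value (long) = (F − K)·e^(−rT) = (110.4513 − 118.20) × 0.920351 = -7.1315
Short position value = −(long value) = HK$7.13

HK$7.13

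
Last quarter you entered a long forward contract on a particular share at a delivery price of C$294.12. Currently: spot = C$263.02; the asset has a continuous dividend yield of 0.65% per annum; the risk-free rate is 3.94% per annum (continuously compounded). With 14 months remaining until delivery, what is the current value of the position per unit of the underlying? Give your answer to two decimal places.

Current fair forward for the remaining 14 months: F = S·e^((r − q)·T), (r − q) = 0.0394 − 0.0065 = 0.0329
F = 263.02 · e^(0.0329 × 14/12) = 263.02 × 1.039129 = 273.3117
Value of long forward = (F − K)·e^(−rT) = (273.3117 − 294.12) · e^(−0.0394·14/12)
= -20.8083 × 0.955074 = -19.87

-C$19.87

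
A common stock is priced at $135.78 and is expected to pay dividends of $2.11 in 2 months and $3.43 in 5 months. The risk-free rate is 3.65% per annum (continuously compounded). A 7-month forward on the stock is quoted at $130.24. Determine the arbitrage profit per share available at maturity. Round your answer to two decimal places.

$2.87 per share

PV(dividends) I = 2.11·e^(−0.0365·2/12) + 3.43·e^(−0.0365·5/12) = 5.4754
Fair forward F* = (S − I)·e^(rT) = (135.78 − 5.4754)·e^0.021292 = 130.3046 × 1.021520 = 133.1088
Market $130.24 < fair 133.1088: forward underpriced → reverse cash-and-carry (short the stock, invest proceeds at r, pay the dividends, go long the forward).
Profit at T = |F_mkt − F*| = |130.24 − 133.1088| = $2.87 per share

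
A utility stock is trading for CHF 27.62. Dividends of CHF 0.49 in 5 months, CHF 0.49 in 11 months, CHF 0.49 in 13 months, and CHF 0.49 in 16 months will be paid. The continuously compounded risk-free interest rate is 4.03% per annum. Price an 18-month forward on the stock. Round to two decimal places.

PV(dividends) I = 0.49·e^(−0.0403·5/12) + 0.49·e^(−0.0403·11/12) + 0.49·e^(−0.0403·13/12) + 0.49·e^(−0.0403·16/12)
I = 0.4818 + 0.4722 + 0.4691 + 0.4644 = 1.8875
F = (S − I)·e^(rT) = (27.62 − 1.8875) · e^(0.0403·18/12)
= 25.7325 · e^0.060450 = 25.7325 × 1.062314 = CHF 27.34

CHF 27.34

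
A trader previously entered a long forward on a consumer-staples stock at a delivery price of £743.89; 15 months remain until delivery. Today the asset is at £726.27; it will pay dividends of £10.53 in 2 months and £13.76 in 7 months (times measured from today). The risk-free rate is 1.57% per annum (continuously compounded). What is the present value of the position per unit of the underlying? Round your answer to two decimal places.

PV(remaining dividends) I = 10.53·e^(−0.0157·2/12) + 13.76·e^(−0.0157·7/12) = 24.1370
Current forward F = (S − I)·e^(rT) = (726.27 − 24.1370)·e^(0.0157·15/12) = 702.1330 × 1.019819 = 716.0486
Value (long) = (F − K)·e^(−rT) = (716.0486 − 743.89) × 0.980566 = -27.3003
Value = -£27.30

-£27.30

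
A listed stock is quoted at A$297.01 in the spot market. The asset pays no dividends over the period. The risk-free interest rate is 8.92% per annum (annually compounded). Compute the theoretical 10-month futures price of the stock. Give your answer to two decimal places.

F = S · (1+r)^T
= 297.01 × 1.073799
F = A$318.93

A$318.93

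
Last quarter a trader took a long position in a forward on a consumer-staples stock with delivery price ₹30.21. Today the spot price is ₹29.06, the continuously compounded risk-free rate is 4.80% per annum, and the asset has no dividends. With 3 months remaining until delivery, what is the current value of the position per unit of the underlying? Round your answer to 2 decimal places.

Current fair forward for the remaining 3 months: F = S·e^(r·T), r = 0.0480
F = 29.06 · e^(0.0480 × 3/12) = 29.06 × 1.012072 = 29.4108
Value of long forward = (F − K)·e^(−rT) = (29.4108 − 30.21) · e^(−0.0480·3/12)
= -0.7992 × 0.988072 = -0.79

-₹0.79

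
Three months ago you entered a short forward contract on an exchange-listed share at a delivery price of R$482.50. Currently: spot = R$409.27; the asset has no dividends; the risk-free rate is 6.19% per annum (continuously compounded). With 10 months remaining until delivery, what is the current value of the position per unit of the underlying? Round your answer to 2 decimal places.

R$48.97

Current fair forward for the remaining 10 months: F = S·e^(r·T), r = 0.0619
F = 409.27 · e^(0.0619 × 10/12) = 409.27 × 1.052937 = 430.9355
Value of long forward = (F − K)·e^(−rT) = (430.9355 − 482.50) · e^(−0.0619·10/12)
= -51.5645 × 0.949725 = -48.97
Short position value = −(long value) = R$48.97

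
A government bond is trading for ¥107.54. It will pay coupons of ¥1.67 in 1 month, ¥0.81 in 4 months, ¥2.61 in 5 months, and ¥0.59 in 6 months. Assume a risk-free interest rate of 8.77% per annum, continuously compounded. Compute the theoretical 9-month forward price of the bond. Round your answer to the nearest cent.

¥108.95

PV(coupons) I = 1.67·e^(−0.0877·1/12) + 0.81·e^(−0.0877·4/12) + 2.61·e^(−0.0877·5/12) + 0.59·e^(−0.0877·6/12)
I = 1.6578 + 0.7867 + 2.5163 + 0.5647 = 5.5255
F = (S − I)·e^(rT) = (107.54 − 5.5255) · e^(0.0877·9/12)
= 102.0145 · e^0.065775 = 102.0145 × 1.067986 = ¥108.95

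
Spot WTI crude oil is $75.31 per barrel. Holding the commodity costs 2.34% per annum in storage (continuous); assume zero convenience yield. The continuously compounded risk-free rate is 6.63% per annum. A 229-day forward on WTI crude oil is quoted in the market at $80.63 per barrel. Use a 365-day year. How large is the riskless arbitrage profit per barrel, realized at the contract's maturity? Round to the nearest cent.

Fair forward: F* = S·e^(carry·T), with carry = (r + u) = 0.0663 + 0.0234 = 0.0897
F* = 75.31 · e^(0.0897 × 229/365) = 75.31 · e^0.056278 = 75.31 × 1.057892 = $79.6698
Market $80.63 > fair $79.6698: forward overpriced → cash-and-carry (buy spot, short the forward).
At maturity, profit = |F_mkt − F*| = |80.63 − 79.6698| = $0.96 per barrel

$0.96 per barrel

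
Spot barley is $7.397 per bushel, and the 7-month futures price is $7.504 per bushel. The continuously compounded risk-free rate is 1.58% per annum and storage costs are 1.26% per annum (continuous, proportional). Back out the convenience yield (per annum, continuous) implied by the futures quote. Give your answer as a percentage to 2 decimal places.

F = S·e^((r+u−y)T) ⇒ (r+u−y) = ln(F/S)/T
ln(7.504/7.397) = 0.014362; /T ⇒ 0.024621
y = r + u − ln(F/S)/T = 0.0158 + 0.0126 − 0.024621 = 0.003779
y = 0.38%

0.38%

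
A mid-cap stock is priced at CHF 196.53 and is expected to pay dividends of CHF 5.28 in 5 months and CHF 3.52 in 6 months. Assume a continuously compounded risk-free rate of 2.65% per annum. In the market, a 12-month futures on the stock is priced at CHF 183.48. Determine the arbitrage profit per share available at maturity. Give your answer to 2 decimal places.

PV(dividends) I = 5.28·e^(−0.0265·5/12) + 3.52·e^(−0.0265·6/12) = 8.6957
Fair futures F* = (S − I)·e^(rT) = (196.53 − 8.6957)·e^0.026500 = 187.8343 × 1.026854 = 192.8784
Market CHF 183.48 < fair 192.8784: forward underpriced → reverse cash-and-carry (short the stock, invest proceeds at r, pay the dividends, go long the forward).
Profit at T = |F_mkt − F*| = |183.48 − 192.8784| = CHF 9.40 per share

CHF 9.40 per share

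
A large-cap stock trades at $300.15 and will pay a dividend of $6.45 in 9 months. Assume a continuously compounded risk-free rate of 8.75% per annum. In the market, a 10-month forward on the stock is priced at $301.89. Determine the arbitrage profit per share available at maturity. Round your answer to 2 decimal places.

PV(dividends) I = 6.45·e^(−0.0875·9/12) = 6.0403
Fair forward F* = (S − I)·e^(rT) = (300.15 − 6.0403)·e^0.072917 = 294.1097 × 1.075641 = 316.3565
Market $301.89 < fair 316.3565: forward underpriced → reverse cash-and-carry (short the stock, invest proceeds at r, pay the dividends, go long the forward).
Profit at T = |F_mkt − F*| = |301.89 − 316.3565| = $14.47 per share

$14.47 per share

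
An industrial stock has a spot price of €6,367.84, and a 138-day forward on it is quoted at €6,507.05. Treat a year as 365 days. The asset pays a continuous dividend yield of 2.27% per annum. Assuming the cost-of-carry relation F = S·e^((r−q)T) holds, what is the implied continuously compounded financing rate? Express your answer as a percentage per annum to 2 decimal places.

7.99%

From F = S·e^((r−q)T): (r − q) = ln(F/S)/T
ln(6507.05/6367.84) = ln(1.021861) = 0.021625
(r − q) = 0.021625 / (138/365) = 0.057197
r = ln(F/S)/T + q = 0.057197 + 0.0227 = 0.079897
r = 7.99%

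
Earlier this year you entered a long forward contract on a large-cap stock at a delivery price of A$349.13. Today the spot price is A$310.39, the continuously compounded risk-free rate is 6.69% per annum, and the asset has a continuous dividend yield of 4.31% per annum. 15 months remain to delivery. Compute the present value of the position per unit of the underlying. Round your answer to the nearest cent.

Current fair forward for the remaining 15 months: F = S·e^((r − q)·T), (r − q) = 0.0669 − 0.0431 = 0.0238
F = 310.39 · e^(0.0238 × 15/12) = 310.39 × 1.030197 = 319.7628
Value of long forward = (F − K)·e^(−rT) = (319.7628 − 349.13) · e^(−0.0669·15/12)
= -29.3672 × 0.919776 = -27.01

-A$27.01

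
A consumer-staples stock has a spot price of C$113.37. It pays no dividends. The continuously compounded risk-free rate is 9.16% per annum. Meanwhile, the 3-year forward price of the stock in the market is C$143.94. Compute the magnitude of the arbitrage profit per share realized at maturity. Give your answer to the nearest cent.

C$5.29 per share

Fair forward: F* = S·e^(carry·T), with carry = r = 0.0916
F* = 113.37 · e^(0.0916 × 3) = 113.37 · e^0.274800 = 113.37 × 1.316267 = C$149.2252
Market C$143.94 < fair C$149.2252: forward underpriced → reverse cash-and-carry (short spot, go long the forward).
At maturity, profit = |F_mkt − F*| = |143.94 − 149.2252| = C$5.29 per share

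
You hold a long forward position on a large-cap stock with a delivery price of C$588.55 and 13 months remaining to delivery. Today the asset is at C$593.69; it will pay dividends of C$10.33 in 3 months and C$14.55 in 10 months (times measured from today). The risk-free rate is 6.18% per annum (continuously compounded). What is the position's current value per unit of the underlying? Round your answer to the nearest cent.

PV(remaining dividends) I = 10.33·e^(−0.0618·3/12) + 14.55·e^(−0.0618·10/12) = 23.9913
Current forward F = (S − I)·e^(rT) = (593.69 − 23.9913)·e^(0.0618·13/12) = 569.6987 × 1.069242 = 609.1458
Value (long) = (F − K)·e^(−rT) = (609.1458 − 588.55) × 0.935242 = 19.2621
Value = C$19.26

C$19.26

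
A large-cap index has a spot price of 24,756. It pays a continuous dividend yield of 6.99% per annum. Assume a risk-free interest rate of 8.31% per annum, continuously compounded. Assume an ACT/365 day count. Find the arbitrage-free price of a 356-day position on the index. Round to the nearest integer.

25,077

F = S·e^((r − q)T) = 24756 · e^((0.0831 − 0.0699) × 356/365)
= 24756 · e^0.012875 = 24756 × 1.012958
F = 25,077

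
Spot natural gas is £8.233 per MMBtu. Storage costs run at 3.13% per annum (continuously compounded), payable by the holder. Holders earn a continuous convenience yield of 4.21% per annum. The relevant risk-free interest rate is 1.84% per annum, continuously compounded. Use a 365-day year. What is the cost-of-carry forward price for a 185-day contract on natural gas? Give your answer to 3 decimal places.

£8.265 per MMBtu

Net carry = r + u − y = 0.0184 + 0.0313 − 0.0421 = 0.0076
F = S·e^((r+u−y)T) = 8.233 · e^(0.0076 × 185/365) = 8.233 · e^0.003852
= 8.233 × 1.003859 = £8.265 per MMBtu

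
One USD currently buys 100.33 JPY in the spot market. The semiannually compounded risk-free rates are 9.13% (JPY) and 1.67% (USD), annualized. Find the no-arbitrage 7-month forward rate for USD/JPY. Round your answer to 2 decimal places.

104.67

By covered interest parity, F = S · (1+r_JPY/2)^(2T) / (1+r_USD/2)^(2T)
= 100.33 × 1.053458 / 1.009748 = 100.33 × 1.043288
F = 104.67 JPY per USD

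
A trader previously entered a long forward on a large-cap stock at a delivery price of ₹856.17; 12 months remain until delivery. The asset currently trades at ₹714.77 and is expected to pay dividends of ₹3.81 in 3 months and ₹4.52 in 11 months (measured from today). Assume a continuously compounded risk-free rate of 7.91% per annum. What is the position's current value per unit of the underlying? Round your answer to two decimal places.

PV(remaining dividends) I = 3.81·e^(−0.0791·3/12) + 4.52·e^(−0.0791·11/12) = 7.9393
Current forward F = (S − I)·e^(rT) = (714.77 − 7.9393)·e^(0.0791·12/12) = 706.8307 × 1.082313 = 765.0121
Value (long) = (F − K)·e^(−rT) = (765.0121 − 856.17) × 0.923948 = -84.2252
Value = -₹84.23

-₹84.23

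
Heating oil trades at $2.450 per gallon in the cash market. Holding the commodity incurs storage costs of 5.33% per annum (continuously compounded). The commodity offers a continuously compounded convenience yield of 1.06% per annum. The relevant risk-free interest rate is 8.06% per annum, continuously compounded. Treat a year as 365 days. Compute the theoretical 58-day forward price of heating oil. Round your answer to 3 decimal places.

$2.498 per gallon

Net carry = r + u − y = 0.0806 + 0.0533 − 0.0106 = 0.1233
F = S·e^((r+u−y)T) = 2.450 · e^(0.1233 × 58/365) = 2.450 · e^0.019593
= 2.450 × 1.019786 = $2.498 per gallon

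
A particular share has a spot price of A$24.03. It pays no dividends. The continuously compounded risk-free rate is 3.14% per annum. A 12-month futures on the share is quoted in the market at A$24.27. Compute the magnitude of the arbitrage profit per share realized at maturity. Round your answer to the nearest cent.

Fair futures: F* = S·e^(carry·T), with carry = r = 0.0314
F* = 24.03 · e^(0.0314 × 12/12) = 24.03 · e^0.031400 = 24.03 × 1.031898 = A$24.7965
Market A$24.27 < fair A$24.7965: forward underpriced → reverse cash-and-carry (short spot, go long the forward).
At maturity, profit = |F_mkt − F*| = |24.27 − 24.7965| = A$0.53 per share

A$0.53 per share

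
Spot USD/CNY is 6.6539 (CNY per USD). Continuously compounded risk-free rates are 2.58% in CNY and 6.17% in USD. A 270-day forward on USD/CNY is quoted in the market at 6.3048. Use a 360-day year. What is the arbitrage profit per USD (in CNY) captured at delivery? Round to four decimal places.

Fair forward: F* = S·e^(carry·T), with carry = (r_CNY − r_USD) = 0.0258 − 0.0617 = -0.0359
F* = 6.6539 · e^(-0.0359 × 270/360) = 6.6539 · e^-0.026925 = 6.6539 × 0.973434 = 6.4771
Market 6.3048 < fair 6.4771: forward underpriced → reverse cash-and-carry (short spot, go long the forward).
At maturity, profit = |F_mkt − F*| = |6.3048 − 6.4771| = 0.1723 per USD (in CNY)

0.1723 per USD (in CNY)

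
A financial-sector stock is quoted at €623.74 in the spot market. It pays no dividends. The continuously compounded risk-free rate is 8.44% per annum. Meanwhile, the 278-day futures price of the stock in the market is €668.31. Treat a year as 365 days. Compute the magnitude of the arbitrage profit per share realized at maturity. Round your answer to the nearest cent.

Fair futures: F* = S·e^(carry·T), with carry = r = 0.0844
F* = 623.74 · e^(0.0844 × 278/365) = 623.74 · e^0.064283 = 623.74 × 1.066394 = €665.1526
Market €668.31 > fair €665.1526: forward overpriced → cash-and-carry (buy spot, short the forward).
At maturity, profit = |F_mkt − F*| = |668.31 − 665.1526| = €3.16 per share

€3.16 per share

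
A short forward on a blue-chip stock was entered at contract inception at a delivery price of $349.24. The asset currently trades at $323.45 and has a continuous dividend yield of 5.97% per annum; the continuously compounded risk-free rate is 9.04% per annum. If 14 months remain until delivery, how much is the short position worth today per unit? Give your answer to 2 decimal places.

Current fair forward for the remaining 14 months: F = S·e^((r − q)·T), (r − q) = 0.0904 − 0.0597 = 0.0307
F = 323.45 · e^(0.0307 × 14/12) = 323.45 × 1.036466 = 335.2449
Value of long forward = (F − K)·e^(−rT) = (335.2449 − 349.24) · e^(−0.0904·14/12)
= -13.9951 × 0.899904 = -12.59
Short position value = −(long value) = $12.59

$12.59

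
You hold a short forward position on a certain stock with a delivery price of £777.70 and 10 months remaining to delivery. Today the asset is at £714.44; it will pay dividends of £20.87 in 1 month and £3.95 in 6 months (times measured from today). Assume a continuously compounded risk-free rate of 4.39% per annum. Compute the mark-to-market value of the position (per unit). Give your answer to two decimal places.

£59.98

PV(remaining dividends) I = 20.87·e^(−0.0439·1/12) + 3.95·e^(−0.0439·6/12) = 24.6580
Current forward F = (S − I)·e^(rT) = (714.44 − 24.6580)·e^(0.0439·10/12) = 689.7820 × 1.037261 = 715.4840
Value (long) = (F − K)·e^(−rT) = (715.4840 − 777.70) × 0.964078 = -59.9811
Short position value = −(long value) = £59.98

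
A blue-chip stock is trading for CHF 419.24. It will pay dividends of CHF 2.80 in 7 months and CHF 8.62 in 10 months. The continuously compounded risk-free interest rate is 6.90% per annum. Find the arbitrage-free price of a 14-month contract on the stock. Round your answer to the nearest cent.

CHF 442.65

PV(dividends) I = 2.80·e^(−0.0690·7/12) + 8.62·e^(−0.0690·10/12)
I = 2.6895 + 8.1383 = 10.8278
F = (S − I)·e^(rT) = (419.24 − 10.8278) · e^(0.0690·14/12)
= 408.4122 · e^0.080500 = 408.4122 × 1.083829 = CHF 442.65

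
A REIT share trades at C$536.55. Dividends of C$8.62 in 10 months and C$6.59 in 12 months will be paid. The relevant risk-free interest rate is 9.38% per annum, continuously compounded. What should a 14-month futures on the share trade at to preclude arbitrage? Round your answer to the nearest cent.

PV(dividends) I = 8.62·e^(−0.0938·10/12) + 6.59·e^(−0.0938·12/12)
I = 7.9719 + 6.0000 = 13.9719
F = (S − I)·e^(rT) = (536.55 − 13.9719) · e^(0.0938·14/12)
= 522.5781 · e^0.109433 = 522.5781 × 1.115645 = C$583.01

C$583.01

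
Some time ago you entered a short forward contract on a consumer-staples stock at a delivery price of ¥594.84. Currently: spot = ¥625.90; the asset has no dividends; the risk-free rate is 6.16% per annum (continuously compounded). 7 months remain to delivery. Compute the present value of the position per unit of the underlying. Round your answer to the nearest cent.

Current fair forward for the remaining 7 months: F = S·e^(r·T), r = 0.0616
F = 625.90 · e^(0.0616 × 7/12) = 625.90 × 1.036587 = 648.7998
Value of long forward = (F − K)·e^(−rT) = (648.7998 − 594.84) · e^(−0.0616·7/12)
= 53.9598 × 0.964705 = 52.06
Short position value = −(long value) = -¥52.06

-¥52.06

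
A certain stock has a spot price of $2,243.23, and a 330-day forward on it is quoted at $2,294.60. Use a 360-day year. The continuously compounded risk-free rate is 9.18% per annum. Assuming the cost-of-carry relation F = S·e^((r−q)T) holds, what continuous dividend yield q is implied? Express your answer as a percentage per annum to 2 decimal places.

From F = S·e^((r−q)T): (r − q) = ln(F/S)/T
ln(2294.60/2243.23) = ln(1.022900) = 0.022642
(r − q) = 0.022642 / (330/360) = 0.024700
q = r − ln(F/S)/T = 0.0918 − 0.024700 = 0.067100
q = 6.71%

6.71%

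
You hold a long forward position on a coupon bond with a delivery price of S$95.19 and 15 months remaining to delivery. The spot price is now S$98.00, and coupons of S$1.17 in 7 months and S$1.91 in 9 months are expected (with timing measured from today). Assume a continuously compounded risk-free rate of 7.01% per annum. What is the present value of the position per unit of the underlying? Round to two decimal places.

S$7.86

PV(remaining coupons) I = 1.17·e^(−0.0701·7/12) + 1.91·e^(−0.0701·9/12) = 2.9353
Current forward F = (S − I)·e^(rT) = (98.00 − 2.9353)·e^(0.0701·15/12) = 95.0647 × 1.091579 = 103.7706
Value (long) = (F − K)·e^(−rT) = (103.7706 − 95.19) × 0.916104 = 7.8607
Value = S$7.86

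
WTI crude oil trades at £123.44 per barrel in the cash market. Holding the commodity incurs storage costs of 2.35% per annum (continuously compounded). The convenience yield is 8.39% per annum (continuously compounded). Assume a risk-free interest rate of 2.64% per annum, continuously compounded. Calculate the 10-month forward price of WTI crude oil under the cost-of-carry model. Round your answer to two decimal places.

£119.99 per barrel

Net carry = r + u − y = 0.0264 + 0.0235 − 0.0839 = -0.0340
F = S·e^((r+u−y)T) = 123.44 · e^(-0.0340 × 10/12) = 123.44 · e^-0.028333
= 123.44 × 0.972065 = £119.99 per barrel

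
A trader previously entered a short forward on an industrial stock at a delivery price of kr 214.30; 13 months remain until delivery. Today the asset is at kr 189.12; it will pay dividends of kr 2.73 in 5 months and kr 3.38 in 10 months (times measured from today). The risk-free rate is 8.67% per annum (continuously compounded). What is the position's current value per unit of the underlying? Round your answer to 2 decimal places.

kr 11.75

PV(remaining dividends) I = 2.73·e^(−0.0867·5/12) + 3.38·e^(−0.0867·10/12) = 5.7775
Current forward F = (S − I)·e^(rT) = (189.12 − 5.7775)·e^(0.0867·13/12) = 183.3425 × 1.098477 = 201.3975
Value (long) = (F − K)·e^(−rT) = (201.3975 − 214.30) × 0.910351 = -11.7458
Short position value = −(long value) = kr 11.75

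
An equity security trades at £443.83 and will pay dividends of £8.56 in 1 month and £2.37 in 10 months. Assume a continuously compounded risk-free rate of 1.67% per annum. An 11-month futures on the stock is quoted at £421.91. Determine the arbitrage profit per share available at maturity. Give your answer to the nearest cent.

£17.71 per share

PV(dividends) I = 8.56·e^(−0.0167·1/12) + 2.37·e^(−0.0167·10/12) = 10.8853
Fair futures F* = (S − I)·e^(rT) = (443.83 − 10.8853)·e^0.015308 = 432.9447 × 1.015426 = 439.6233
Market £421.91 < fair 439.6233: forward underpriced → reverse cash-and-carry (short the stock, invest proceeds at r, pay the dividends, go long the forward).
Profit at T = |F_mkt − F*| = |421.91 − 439.6233| = £17.71 per share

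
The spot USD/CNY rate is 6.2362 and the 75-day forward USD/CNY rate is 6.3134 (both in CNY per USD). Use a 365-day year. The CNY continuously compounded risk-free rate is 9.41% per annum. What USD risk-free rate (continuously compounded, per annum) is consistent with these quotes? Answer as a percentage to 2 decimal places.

F = S·e^((r_CNY − r_USD)T) ⇒ r_USD = r_CNY − ln(F/S)/T
ln(6.3134/6.2362) = 0.012303; /(75/365) = 0.059875
r_USD = 0.0941 − 0.059875 = 0.034225
r_USD = 3.42%

3.42%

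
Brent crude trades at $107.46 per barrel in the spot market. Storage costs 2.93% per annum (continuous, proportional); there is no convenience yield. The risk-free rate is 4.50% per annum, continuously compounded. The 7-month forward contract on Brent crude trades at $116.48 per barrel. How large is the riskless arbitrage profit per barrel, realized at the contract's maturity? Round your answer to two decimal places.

Fair forward: F* = S·e^(carry·T), with carry = (r + u) = 0.0450 + 0.0293 = 0.0743
F* = 107.46 · e^(0.0743 × 7/12) = 107.46 · e^0.043342 = 107.46 × 1.044295 = $112.2199
Market $116.48 > fair $112.2199: forward overpriced → cash-and-carry (buy spot, short the forward).
At maturity, profit = |F_mkt − F*| = |116.48 − 112.2199| = $4.26 per barrel

$4.26 per barrel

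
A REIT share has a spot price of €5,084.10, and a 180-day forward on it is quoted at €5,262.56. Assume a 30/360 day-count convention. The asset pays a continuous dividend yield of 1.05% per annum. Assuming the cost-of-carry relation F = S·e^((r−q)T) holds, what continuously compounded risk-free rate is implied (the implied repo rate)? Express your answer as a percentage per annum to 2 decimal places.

From F = S·e^((r−q)T): (r − q) = ln(F/S)/T
ln(5262.56/5084.10) = ln(1.035102) = 0.034500
(r − q) = 0.034500 / (180/360) = 0.069000
r = ln(F/S)/T + q = 0.069000 + 0.0105 = 0.079500
r = 7.95%

7.95%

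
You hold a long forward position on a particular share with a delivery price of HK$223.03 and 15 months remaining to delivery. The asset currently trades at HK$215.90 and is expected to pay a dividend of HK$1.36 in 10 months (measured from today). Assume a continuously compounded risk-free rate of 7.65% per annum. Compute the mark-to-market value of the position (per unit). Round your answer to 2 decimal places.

PV(remaining dividends) I = 1.36·e^(−0.0765·10/12) = 1.2760
Current forward F = (S − I)·e^(rT) = (215.90 − 1.2760)·e^(0.0765·15/12) = 214.6240 × 1.100346 = 236.1607
Value (long) = (F − K)·e^(−rT) = (236.1607 − 223.03) × 0.908805 = 11.9332
Value = HK$11.93

HK$11.93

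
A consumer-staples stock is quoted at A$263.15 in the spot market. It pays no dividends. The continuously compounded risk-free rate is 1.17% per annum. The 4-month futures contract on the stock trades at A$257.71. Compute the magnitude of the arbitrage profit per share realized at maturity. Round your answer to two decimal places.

Fair futures: F* = S·e^(carry·T), with carry = r = 0.0117
F* = 263.15 · e^(0.0117 × 4/12) = 263.15 · e^0.003900 = 263.15 × 1.003908 = A$264.1784
Market A$257.71 < fair A$264.1784: forward underpriced → reverse cash-and-carry (short spot, go long the forward).
At maturity, profit = |F_mkt − F*| = |257.71 − 264.1784| = A$6.47 per share

A$6.47 per share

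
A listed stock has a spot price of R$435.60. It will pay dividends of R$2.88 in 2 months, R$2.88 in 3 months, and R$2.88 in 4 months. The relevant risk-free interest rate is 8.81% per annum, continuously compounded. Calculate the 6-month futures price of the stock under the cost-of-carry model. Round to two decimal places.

PV(dividends) I = 2.88·e^(−0.0881·2/12) + 2.88·e^(−0.0881·3/12) + 2.88·e^(−0.0881·4/12)
I = 2.8380 + 2.8173 + 2.7967 = 8.4520
F = (S − I)·e^(rT) = (435.60 − 8.4520) · e^(0.0881·6/12)
= 427.1480 · e^0.044050 = 427.1480 × 1.045035 = R$446.38

R$446.38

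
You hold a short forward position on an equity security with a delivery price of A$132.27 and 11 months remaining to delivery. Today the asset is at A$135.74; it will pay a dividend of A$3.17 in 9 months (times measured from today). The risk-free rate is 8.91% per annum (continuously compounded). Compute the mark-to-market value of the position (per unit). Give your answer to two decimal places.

-A$10.88

PV(remaining dividends) I = 3.17·e^(−0.0891·9/12) = 2.9651
Current forward F = (S − I)·e^(rT) = (135.74 − 2.9651)·e^(0.0891·11/12) = 132.7749 × 1.085103 = 144.0744
Value (long) = (F − K)·e^(−rT) = (144.0744 − 132.27) × 0.921571 = 10.8786
Short position value = −(long value) = -A$10.88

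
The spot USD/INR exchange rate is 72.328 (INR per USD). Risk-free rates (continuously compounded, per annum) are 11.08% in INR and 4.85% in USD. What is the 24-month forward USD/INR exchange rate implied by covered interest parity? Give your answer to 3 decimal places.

81.926

F = S·e^((r_INR − r_USD)T) = 72.328 · e^((0.1108 − 0.0485) × 24/12)
= 72.328 · e^0.124600 = 72.328 × 1.132695
F = 81.926 INR per USD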